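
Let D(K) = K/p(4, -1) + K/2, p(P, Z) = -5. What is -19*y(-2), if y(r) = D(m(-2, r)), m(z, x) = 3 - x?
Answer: -57/2 ≈ -28.500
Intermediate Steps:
D(K) = 3*K/10 (D(K) = K/(-5) + K/2 = K*(-⅕) + K*(½) = -K/5 + K/2 = 3*K/10)
y(r) = 9/10 - 3*r/10 (y(r) = 3*(3 - r)/10 = 9/10 - 3*r/10)
-19*y(-2) = -19*(9/10 - 3/10*(-2)) = -19*(9/10 + ⅗) = -19*3/2 = -57/2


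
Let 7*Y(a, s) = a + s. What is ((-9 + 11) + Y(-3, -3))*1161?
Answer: 9288/7 ≈ 1326.9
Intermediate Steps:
Y(a, s) = a/7 + s/7 (Y(a, s) = (a + s)/7 = a/7 + s/7)
((-9 + 11) + Y(-3, -3))*1161 = ((-9 + 11) + ((⅐)*(-3) + (⅐)*(-3)))*1161 = (2 + (-3/7 - 3/7))*1161 = (2 - 6/7)*1161 = (8/7)*1161 = 9288/7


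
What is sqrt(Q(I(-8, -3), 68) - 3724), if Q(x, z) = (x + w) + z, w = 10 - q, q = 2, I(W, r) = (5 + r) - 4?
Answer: 5*I*sqrt(146) ≈ 60.415*I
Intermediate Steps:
I(W, r) = 1 + r
w = 8 (w = 10 - 1*2 = 10 - 2 = 8)
Q(x, z) = 8 + x + z (Q(x, z) = (x + 8) + z = (8 + x) + z = 8 + x + z)
sqrt(Q(I(-8, -3), 68) - 3724) = sqrt((8 + (1 - 3) + 68) - 3724) = sqrt((8 - 2 + 68) - 3724) = sqrt(74 - 3724) = sqrt(-3650) = 5*I*sqrt(146)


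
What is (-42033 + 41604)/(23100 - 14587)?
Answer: -429/8513 ≈ -0.050394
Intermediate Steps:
(-42033 + 41604)/(23100 - 14587) = -429/8513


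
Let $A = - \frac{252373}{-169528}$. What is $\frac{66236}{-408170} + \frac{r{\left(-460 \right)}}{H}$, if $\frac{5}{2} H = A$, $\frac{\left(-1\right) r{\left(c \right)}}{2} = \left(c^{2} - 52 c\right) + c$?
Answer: $- \frac{40663181003653014}{51505543705} \approx -7.8949 \cdot 10^{5}$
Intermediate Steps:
$r{\left(c \right)} = - 2 c^{2} + 102 c$ ($r{\left(c \right)} = - 2 \left(\left(c^{2} - 52 c\right) + c\right) = - 2 \left(c^{2} - 51 c\right) = - 2 c^{2} + 102 c$)
$A = \frac{252373}{169528}$ ($A = \left(-252373\right) \left(- \frac{1}{169528}\right) = \frac{252373}{169528} \approx 1.4887$)
$H = \frac{252373}{423820}$ ($H = \frac{2}{5} \cdot \frac{252373}{169528} = \frac{252373}{423820} \approx 0.59547$)
$\frac{66236}{-408170} + \frac{r{\left(-460 \right)}}{H} = \frac{66236}{-408170} + \frac{2 \left(-460\right) \left(51 - -460\right)}{\frac{252373}{423820}} = 66236 \left(- \frac{1}{408170}\right) + 2 \left(-460\right) \left(51 + 460\right) \frac{423820}{252373} = - \frac{33118}{204085} + 2 \left(-460\right) 511 \cdot \frac{423820}{252373} = - \frac{33118}{204085} - \frac{199246258400}{252373} = - \frac{40663181003653014}{51505543705}$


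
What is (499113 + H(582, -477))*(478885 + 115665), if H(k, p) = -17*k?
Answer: 290865156450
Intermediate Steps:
(499113 + H(582, -477))*(478885 + 115665) = (499113 - 17*582)*(478885 + 115665) = (499113 - 9894)*594550 = 489219*594550 = 290865156450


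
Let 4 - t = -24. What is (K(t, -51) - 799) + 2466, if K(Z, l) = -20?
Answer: 1647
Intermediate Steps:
t = 28 (t = 4 - 1*(-24) = 4 + 24 = 28)
(K(t, -51) - 799) + 2466 = (-20 - 799) + 2466 = -819 + 2466 = 1647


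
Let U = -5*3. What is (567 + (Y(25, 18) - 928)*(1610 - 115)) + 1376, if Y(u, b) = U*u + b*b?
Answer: -1461662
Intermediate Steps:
U = -15
Y(u, b) = b² - 15*u (Y(u, b) = -15*u + b*b = -15*u + b² = b² - 15*u)
(567 + (Y(25, 18) - 928)*(1610 - 115)) + 1376 = (567 + ((18² - 15*25) - 928)*(1610 - 115)) + 1376 = (567 + ((324 - 375) - 928)*1495) + 1376 = (567 + (-51 - 928)*1495) + 1376 = (567 - 979*1495) + 1376 = (567 - 1463605) + 1376 = -1463038 + 1376 = -1461662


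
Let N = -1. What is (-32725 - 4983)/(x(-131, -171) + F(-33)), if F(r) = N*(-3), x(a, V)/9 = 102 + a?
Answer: 18854/129 ≈ 146.16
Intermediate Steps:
x(a, V) = 918 + 9*a (x(a, V) = 9*(102 + a) = 918 + 9*a)
F(r) = 3 (F(r) = -1*(-3) = 3)
(-32725 - 4983)/(x(-131, -171) + F(-33)) = (-32725 - 4983)/((918 + 9*(-131)) + 3) = -37708/((918 - 1179) + 3) = -37708/(-261 + 3) = -37708/(-258) = -37708*(-1/258) = 18854/129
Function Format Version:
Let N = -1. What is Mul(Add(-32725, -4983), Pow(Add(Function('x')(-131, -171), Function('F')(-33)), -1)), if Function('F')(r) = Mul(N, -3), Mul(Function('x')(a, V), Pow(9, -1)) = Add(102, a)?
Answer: Rational(18854, 129) ≈ 146.16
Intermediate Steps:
Function('x')(a, V) = Add(918, Mul(9, a)) (Function('x')(a, V) = Mul(9, Add(102, a)) = Add(918, Mul(9, a)))
Function('F')(r) = 3 (Function('F')(r) = Mul(-1, -3) = 3)
Mul(Add(-32725, -4983), Pow(Add(Function('x')(-131, -171), Function('F')(-33)), -1)) = Mul(Add(-32725, -4983), Pow(Add(Add(918, Mul(9, -131)), 3), -1)) = Mul(-37708, Pow(Add(Add(918, -1179), 3), -1)) = Mul(-37708, Pow(Add(-261, 3), -1)) = Mul(-37708, Pow(-258, -1)) = Mul(-37708, Rational(-1, 258)) = Rational(18854, 129)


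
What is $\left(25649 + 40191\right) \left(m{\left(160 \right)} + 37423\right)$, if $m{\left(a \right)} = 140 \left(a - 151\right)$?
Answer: $2546888720$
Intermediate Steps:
$m{\left(a \right)} = -21140 + 140 a$ ($m{\left(a \right)} = 140 \left(-151 + a\right) = -21140 + 140 a$)
$\left(25649 + 40191\right) \left(m{\left(160 \right)} + 37423\right) = \left(25649 + 40191\right) \left(\left(-21140 + 140 \cdot 160\right) + 37423\right) = 65840 \left(\left(-21140 + 22400\right) + 37423\right) = 65840 \left(1260 + 37423\right) = 65840 \cdot 38683 = 2546888720$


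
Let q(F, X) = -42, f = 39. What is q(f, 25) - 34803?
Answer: -34845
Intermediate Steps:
q(f, 25) - 34803 = -42 - 34803 = -34845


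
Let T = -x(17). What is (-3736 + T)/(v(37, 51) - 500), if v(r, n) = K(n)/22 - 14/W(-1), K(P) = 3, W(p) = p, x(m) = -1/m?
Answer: 199606/25959 ≈ 7.6893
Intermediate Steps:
x(m) = -1/m
v(r, n) = 311/22 (v(r, n) = 3/22 - 14/(-1) = 3*(1/22) - 14*(-1) = 3/22 + 14 = 311/22)
T = 1/17 (T = -(-1)/17 = -1*(-1/17) = 1/17 ≈ 0.058824)
(-3736 + T)/(v(37, 51) - 500) = (-3736 + 1/17)/(311/22 - 500) = -63511/(17*(-10689/22)) = -63511/17*(-22/10689) = 199606/25959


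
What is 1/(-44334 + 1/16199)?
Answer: -16199/718166465 ≈ -2.2556e-5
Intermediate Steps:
1/(-44334 + 1/16199) = 1/(-718166465/16199) = -16199/718166465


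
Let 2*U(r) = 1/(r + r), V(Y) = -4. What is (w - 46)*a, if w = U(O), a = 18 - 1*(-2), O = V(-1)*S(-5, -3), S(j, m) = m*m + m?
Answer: -22085/24 ≈ -920.21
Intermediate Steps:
S(j, m) = m + m² (S(j, m) = m² + m = m + m²)
O = -24 (O = -(-12)*(1 - 3) = -(-12)*(-2) = -4*6 = -24)
a = 20 (a = 18 + 2 = 20)
U(r) = 1/(4*r) (U(r) = 1/(2*(r + r)) = 1/(2*((2*r))) = (1/(2*r))/2 = 1/(4*r))
w = -1/96 (w = (¼)/(-24) = (¼)*(-1/24) = -1/96 ≈ -0.010417)
(w - 46)*a = (-1/96 - 46)*20 = -4417/96*20 = -22085/24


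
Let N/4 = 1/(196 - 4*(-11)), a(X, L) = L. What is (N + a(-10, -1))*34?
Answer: -1003/30 ≈ -33.433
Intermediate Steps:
N = 1/60 (N = 4/(196 - 4*(-11)) = 4/(196 + 44) = 4/240 = 4*(1/240) = 1/60 ≈ 0.016667)
(N + a(-10, -1))*34 = (1/60 - 1)*34 = -59/60*34 = -1003/30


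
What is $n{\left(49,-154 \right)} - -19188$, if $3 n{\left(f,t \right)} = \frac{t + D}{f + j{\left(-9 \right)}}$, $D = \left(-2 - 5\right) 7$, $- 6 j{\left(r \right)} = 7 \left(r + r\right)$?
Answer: $\frac{575611}{30} \approx 19187.0$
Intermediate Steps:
$j{\left(r \right)} = - \frac{7 r}{3}$ ($j{\left(r \right)} = - \frac{7 \left(r + r\right)}{6} = - \frac{7 \cdot 2 r}{6} = - \frac{14 r}{6} = - \frac{7 r}{3}$)
$D = -49$ ($D = \left(-7\right) 7 = -49$)
$n{\left(f,t \right)} = \frac{-49 + t}{3 \left(21 + f\right)}$ ($n{\left(f,t \right)} = \frac{\left(t - 49\right) \frac{1}{f - -21}}{3} = \frac{\left(-49 + t\right) \frac{1}{f + 21}}{3} = \frac{\left(-49 + t\right) \frac{1}{21 + f}}{3} = \frac{\frac{1}{21 + f} \left(-49 + t\right)}{3} = \frac{-49 + t}{3 \left(21 + f\right)}$)
$n{\left(49,-154 \right)} - -19188 = \frac{-49 - 154}{3 \left(21 + 49\right)} - -19188 = \frac{1}{3} \cdot \frac{1}{70} \left(-203\right) + 19188 = - \frac{29}{30} + 19188 = \frac{575611}{30}$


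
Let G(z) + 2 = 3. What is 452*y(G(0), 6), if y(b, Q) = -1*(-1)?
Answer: 452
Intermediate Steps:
G(z) = 1 (G(z) = -2 + 3 = 1)
y(b, Q) = 1
452*y(G(0), 6) = 452*1 = 452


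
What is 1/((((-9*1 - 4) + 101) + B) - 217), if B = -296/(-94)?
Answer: -47/5915 ≈ -0.0079459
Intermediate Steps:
B = 148/47 (B = -296*(-1/94) = 148/47 ≈ 3.1489)
1/((((-9*1 - 4) + 101) + B) - 217) = 1/((((-9*1 - 4) + 101) + 148/47) - 217) = 1/((((-9 - 4) + 101) + 148/47) - 217) = 1/(((-13 + 101) + 148/47) - 217) = 1/((88 + 148/47) - 217) = 1/(4284/47 - 217) = 1/(-5915/47) = -47/5915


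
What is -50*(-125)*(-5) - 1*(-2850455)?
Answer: 2819205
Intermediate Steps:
-50*(-125)*(-5) - 1*(-2850455) = 6250*(-5) + 2850455 = -31250 + 2850455 = 2819205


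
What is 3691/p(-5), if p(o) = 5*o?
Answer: -3691/25 ≈ -147.64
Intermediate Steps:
3691/p(-5) = 3691/((5*(-5))) = 3691/(-25) = 3691*(-1/25) = -3691/25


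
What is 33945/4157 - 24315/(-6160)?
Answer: 62035731/5121424 ≈ 12.113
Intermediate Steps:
33945/4157 - 24315/(-6160) = 33945*(1/4157) - 24315*(-1/6160) = 33945/4157 + 4863/1232 = 62035731/5121424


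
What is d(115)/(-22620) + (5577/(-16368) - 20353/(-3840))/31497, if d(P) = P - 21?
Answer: -5651490121/1413524885760 ≈ -0.0039982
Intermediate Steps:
d(P) = -21 + P
d(115)/(-22620) + (5577/(-16368) - 20353/(-3840))/31497 = (-21 + 115)/(-22620) + (5577/(-16368) - 20353/(-3840))/31497 = 94*(-1/22620) + (5577*(-1/16368) - 20353*(-1/3840))*(1/31497) = -47/11310 + (-169/496 + 20353/3840)*(1/31497) = -47/11310 + (590383/119040)*(1/31497) = -47/11310 + 590383/3749402880 = -5651490121/1413524885760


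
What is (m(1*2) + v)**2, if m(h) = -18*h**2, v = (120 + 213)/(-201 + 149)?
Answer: 16621929/2704 ≈ 6147.2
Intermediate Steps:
v = -333/52 (v = 333/(-52) = 333*(-1/52) = -333/52 ≈ -6.4038)
(m(1*2) + v)**2 = (-18*(1*2)**2 - 333/52)**2 = (-18*2**2 - 333/52)**2 = (-18*4 - 333/52)**2 = (-72 - 333/52)**2 = (-4077/52)**2 = 16621929/2704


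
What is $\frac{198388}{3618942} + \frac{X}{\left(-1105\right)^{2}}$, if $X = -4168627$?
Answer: $- \frac{7421891312467}{2209409327775} \approx -3.3592$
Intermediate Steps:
$\frac{198388}{3618942} + \frac{X}{\left(-1105\right)^{2}} = \frac{198388}{3618942} - \frac{4168627}{\left(-1105\right)^{2}} = 198388 \cdot \frac{1}{3618942} - \frac{4168627}{1221025} = \frac{99194}{1809471} - \frac{4168627}{1221025} = - \frac{7421891312467}{2209409327775}$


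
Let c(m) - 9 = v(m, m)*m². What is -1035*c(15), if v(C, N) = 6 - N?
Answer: 2086560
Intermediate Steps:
c(m) = 9 + m²*(6 - m) (c(m) = 9 + (6 - m)*m² = 9 + m²*(6 - m))
-1035*c(15) = -1035*(9 + 15²*(6 - 1*15)) = -1035*(9 + 225*(6 - 15)) = -1035*(9 + 225*(-9)) = -1035*(9 - 2025) = -1035*(-2016) = 2086560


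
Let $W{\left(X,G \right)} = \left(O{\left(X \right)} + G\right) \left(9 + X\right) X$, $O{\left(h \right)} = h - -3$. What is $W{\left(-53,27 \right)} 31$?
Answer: $-1662716$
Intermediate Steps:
$O{\left(h \right)} = 3 + h$ ($O{\left(h \right)} = h + 3 = 3 + h$)
$W{\left(X,G \right)} = X \left(9 + X\right) \left(3 + G + X\right)$ ($W{\left(X,G \right)} = \left(\left(3 + X\right) + G\right) \left(9 + X\right) X = \left(3 + G + X\right) \left(9 + X\right) X = \left(9 + X\right) \left(3 + G + X\right) X = X \left(9 + X\right) \left(3 + G + X\right)$)
$W{\left(-53,27 \right)} 31 = - 53 \left(27 + \left(-53\right)^{2} + 9 \cdot 27 + 12 \left(-53\right) + 27 \left(-53\right)\right) 31 = - 53 \left(27 + 2809 + 243 - 636 - 1431\right) 31 = \left(-53\right) 1012 \cdot 31 = \left(-53636\right) 31 = -1662716$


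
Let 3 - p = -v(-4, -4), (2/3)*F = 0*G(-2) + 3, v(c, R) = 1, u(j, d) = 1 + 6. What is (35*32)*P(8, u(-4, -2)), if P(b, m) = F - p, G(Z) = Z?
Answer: 560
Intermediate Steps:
u(j, d) = 7
F = 9/2 (F = 3*(0*(-2) + 3)/2 = 3*(0 + 3)/2 = (3/2)*3 = 9/2 ≈ 4.5000)
p = 4 (p = 3 - (-1) = 3 - 1*(-1) = 3 + 1 = 4)
P(b, m) = ½ (P(b, m) = 9/2 - 1*4 = 9/2 - 4 = ½)
(35*32)*P(8, u(-4, -2)) = (35*32)*(½) = 1120*(½) = 560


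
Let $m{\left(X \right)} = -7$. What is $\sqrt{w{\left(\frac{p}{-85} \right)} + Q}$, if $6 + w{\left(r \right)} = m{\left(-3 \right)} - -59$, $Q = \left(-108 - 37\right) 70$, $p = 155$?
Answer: $2 i \sqrt{2526} \approx 100.52 i$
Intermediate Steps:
$Q = -10150$ ($Q = \left(-145\right) 70 = -10150$)
$w{\left(r \right)} = 46$ ($w{\left(r \right)} = -6 - -52 = -6 + \left(-7 + 59\right) = -6 + 52 = 46$)
$\sqrt{w{\left(\frac{p}{-85} \right)} + Q} = \sqrt{46 - 10150} = \sqrt{-10104} = 2 i \sqrt{2526}$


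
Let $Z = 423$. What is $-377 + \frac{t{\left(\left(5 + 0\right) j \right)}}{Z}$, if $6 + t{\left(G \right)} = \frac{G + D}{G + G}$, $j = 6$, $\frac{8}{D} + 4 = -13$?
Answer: $- \frac{81333019}{215730} \approx -377.01$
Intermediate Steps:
$D = - \frac{8}{17}$ ($D = \frac{8}{-4 - 13} = \frac{8}{-17} = 8 \left(- \frac{1}{17}\right) = - \frac{8}{17} \approx -0.47059$)
$t{\left(G \right)} = -6 + \frac{- \frac{8}{17} + G}{2 G}$ ($t{\left(G \right)} = -6 + \frac{G - \frac{8}{17}}{G + G} = -6 + \frac{- \frac{8}{17} + G}{2 G}$)
$-377 + \frac{t{\left(\left(5 + 0\right) j \right)}}{Z} = -377 + \frac{\frac{1}{34} \frac{1}{\left(5 + 0\right) 6} \left(-8 - 187 \left(5 + 0\right) 6\right)}{423} = -377 + \frac{\frac{1}{34} \frac{1}{5 \cdot 6} \left(-8 - 187 \cdot 5 \cdot 6\right)}{423} = -377 + \frac{\frac{1}{34} \cdot \frac{1}{30} \left(-8 - 5610\right)}{423} = -377 + \frac{\frac{1}{34} \cdot \frac{1}{30} \left(-5618\right)}{423} = -377 + \frac{1}{423} \left(- \frac{2809}{510}\right) = -377 - \frac{2809}{215730} = - \frac{81333019}{215730}$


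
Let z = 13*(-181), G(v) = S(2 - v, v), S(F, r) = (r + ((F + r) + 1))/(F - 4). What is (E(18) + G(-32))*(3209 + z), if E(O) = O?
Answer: 218708/15 ≈ 14581.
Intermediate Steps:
S(F, r) = (1 + F + 2*r)/(-4 + F) (S(F, r) = (r + (1 + F + r))/(-4 + F) = (1 + F + 2*r)/(-4 + F))
G(v) = (3 + v)/(-2 - v) (G(v) = (1 + (2 - v) + 2*v)/(-4 + (2 - v)) = (3 + v)/(-2 - v))
z = -2353
(E(18) + G(-32))*(3209 + z) = (18 + (-3 - 1*(-32))/(2 - 32))*(3209 - 2353) = (18 + (-3 + 32)/(-30))*856 = (18 - 1/30*29)*856 = (18 - 29/30)*856 = (511/30)*856 = 218708/15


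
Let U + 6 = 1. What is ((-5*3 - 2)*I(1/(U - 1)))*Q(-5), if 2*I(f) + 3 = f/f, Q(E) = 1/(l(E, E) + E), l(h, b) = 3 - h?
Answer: 17/3 ≈ 5.6667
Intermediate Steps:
U = -5 (U = -6 + 1 = -5)
Q(E) = 1/3 (Q(E) = 1/((3 - E) + E) = 1/3)
I(f) = -1 (I(f) = -3/2 + (f/f)/2 = -3/2 + (1/2)*1 = -3/2 + 1/2 = -1)
((-5*3 - 2)*I(1/(U - 1)))*Q(-5) = ((-5*3 - 2)*(-1))*(1/3) = ((-15 - 2)*(-1))*(1/3) = -17*(-1)*(1/3) = 17*(1/3) = 17/3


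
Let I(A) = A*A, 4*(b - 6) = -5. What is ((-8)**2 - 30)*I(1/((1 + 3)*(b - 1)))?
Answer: 34/225 ≈ 0.15111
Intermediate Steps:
b = 19/4 (b = 6 + (1/4)*(-5) = 6 - 5/4 = 19/4 ≈ 4.7500)
I(A) = A**2
((-8)**2 - 30)*I(1/((1 + 3)*(b - 1))) = ((-8)**2 - 30)*(1/((1 + 3)*(19/4 - 1)))**2 = (64 - 30)*(1/(4*(15/4)))**2 = 34*(1/15)**2 = 34*(1/225) = 34/225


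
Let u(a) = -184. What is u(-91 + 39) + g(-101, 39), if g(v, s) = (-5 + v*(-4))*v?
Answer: -40483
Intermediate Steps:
g(v, s) = v*(-5 - 4*v) (g(v, s) = (-5 - 4*v)*v = v*(-5 - 4*v))
u(-91 + 39) + g(-101, 39) = -184 - 1*(-101)*(5 + 4*(-101)) = -184 - 1*(-101)*(5 - 404) = -184 - 1*(-101)*(-399) = -184 - 40299 = -40483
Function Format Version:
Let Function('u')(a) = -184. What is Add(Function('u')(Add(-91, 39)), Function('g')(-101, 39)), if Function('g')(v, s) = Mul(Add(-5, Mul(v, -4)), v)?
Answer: -40483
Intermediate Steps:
Function('g')(v, s) = Mul(v, Add(-5, Mul(-4, v))) (Function('g')(v, s) = Mul(Add(-5, Mul(-4, v)), v) = Mul(v, Add(-5, Mul(-4, v))))
Add(Function('u')(Add(-91, 39)), Function('g')(-101, 39)) = Add(-184, Mul(-1, -101, Add(5, Mul(4, -101)))) = Add(-184, Mul(-1, -101, Add(5, -404))) = Add(-184, Mul(-1, -101, -399)) = Add(-184, -40299) = -40483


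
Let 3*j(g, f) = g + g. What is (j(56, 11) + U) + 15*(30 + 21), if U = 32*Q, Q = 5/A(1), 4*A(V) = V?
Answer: 4327/3 ≈ 1442.3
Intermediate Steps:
A(V) = V/4
j(g, f) = 2*g/3 (j(g, f) = (g + g)/3 = (2*g)/3 = 2*g/3)
Q = 20 (Q = 5/(((¼)*1)) = 5/(¼) = 5*4 = 20)
U = 640 (U = 32*20 = 640)
(j(56, 11) + U) + 15*(30 + 21) = ((⅔)*56 + 640) + 15*(30 + 21) = (112/3 + 640) + 15*51 = 2032/3 + 765 = 4327/3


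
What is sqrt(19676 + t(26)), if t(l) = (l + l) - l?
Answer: sqrt(19702) ≈ 140.36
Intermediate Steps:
t(l) = l (t(l) = 2*l - l = l)
sqrt(19676 + t(26)) = sqrt(19676 + 26) = sqrt(19702)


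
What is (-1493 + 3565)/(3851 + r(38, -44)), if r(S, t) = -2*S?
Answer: 2072/3775 ≈ 0.54887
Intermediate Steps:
(-1493 + 3565)/(3851 + r(38, -44)) = (-1493 + 3565)/(3851 - 2*38) = 2072/(3851 - 76) = 2072/3775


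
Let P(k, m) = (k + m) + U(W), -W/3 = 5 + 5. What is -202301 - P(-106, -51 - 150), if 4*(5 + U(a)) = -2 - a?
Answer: -201996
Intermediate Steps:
W = -30 (W = -3*(5 + 5) = -3*10 = -30)
U(a) = -11/2 - a/4 (U(a) = -5 + (-2 - a)/4 = -5 + (-1/2 - a/4) = -11/2 - a/4)
P(k, m) = 2 + k + m (P(k, m) = (k + m) + (-11/2 - 1/4*(-30)) = (k + m) + (-11/2 + 15/2) = (k + m) + 2 = 2 + k + m)
-202301 - P(-106, -51 - 150) = -202301 - (2 - 106 + (-51 - 150)) = -202301 - (2 - 106 - 201) = -202301 - 1*(-305) = -202301 + 305 = -201996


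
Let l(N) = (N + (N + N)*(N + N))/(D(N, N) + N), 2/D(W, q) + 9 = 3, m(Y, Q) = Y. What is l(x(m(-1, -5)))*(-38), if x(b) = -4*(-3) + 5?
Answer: -66861/25 ≈ -2674.4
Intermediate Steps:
x(b) = 17 (x(b) = 12 + 5 = 17)
D(W, q) = -1/3 (D(W, q) = 2/(-9 + 3) = 2/(-6) = 2*(-1/6) = -1/3)
l(N) = (N + 4*N**2)/(-1/3 + N) (l(N) = (N + (N + N)*(N + N))/(-1/3 + N) = (N + (2*N)*(2*N))/(-1/3 + N) = (N + 4*N**2)/(-1/3 + N))
l(x(m(-1, -5)))*(-38) = (3*17*(1 + 4*17)/(-1 + 3*17))*(-38) = (3*17*(1 + 68)/(-1 + 51))*(-38) = (3*17*69/50)*(-38) = (3*17*(1/50)*69)*(-38) = (3519/50)*(-38) = -66861/25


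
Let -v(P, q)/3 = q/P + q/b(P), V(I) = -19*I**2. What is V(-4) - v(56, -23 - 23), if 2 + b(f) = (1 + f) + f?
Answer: -318785/1036 ≈ -307.71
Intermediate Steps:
b(f) = -1 + 2*f (b(f) = -2 + ((1 + f) + f) = -2 + (1 + 2*f) = -1 + 2*f)
v(P, q) = -3*q/P - 3*q/(-1 + 2*P) (v(P, q) = -3*(q/P + q/(-1 + 2*P)) = -3*q/P - 3*q/(-1 + 2*P))
V(-4) - v(56, -23 - 23) = -19*(-4)**2 - 3*(-23 - 23)*(1 - 3*56)/(56*(-1 + 2*56)) = -19*16 - 3*(-46)*(1 - 168)/(56*(-1 + 112)) = -304 - 3*(-46)*(-167)/(56*111) = -304 - 1*3841/1036 = -304 - 3841/1036 = -318785/1036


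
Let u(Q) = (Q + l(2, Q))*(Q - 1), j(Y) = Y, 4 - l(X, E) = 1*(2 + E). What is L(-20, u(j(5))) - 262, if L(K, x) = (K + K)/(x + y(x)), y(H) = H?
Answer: -529/2 ≈ -264.50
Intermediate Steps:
l(X, E) = 2 - E (l(X, E) = 4 - (2 + E) = 4 + (-2 - E) = 2 - E)
u(Q) = -2 + 2*Q (u(Q) = (Q + (2 - Q))*(Q - 1) = 2*(-1 + Q) = -2 + 2*Q)
L(K, x) = K/x (L(K, x) = (K + K)/(x + x) = (2*K)/((2*x)) = (2*K)*(1/(2*x)) = K/x)
L(-20, u(j(5))) - 262 = -20/(-2 + 2*5) - 262 = -20/(-2 + 10) - 262 = -20/8 - 262 = -20*⅛ - 262 = -5/2 - 262 = -529/2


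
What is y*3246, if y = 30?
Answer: 97380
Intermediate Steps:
y*3246 = 30*3246 = 97380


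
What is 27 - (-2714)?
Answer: 2741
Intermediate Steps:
27 - (-2714) = 27 - 118*(-23) = 27 + 2714 = 2741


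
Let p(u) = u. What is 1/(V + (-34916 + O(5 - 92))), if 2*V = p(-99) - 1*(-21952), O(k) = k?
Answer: -2/48153 ≈ -4.1534e-5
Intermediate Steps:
V = 21853/2 (V = (-99 - 1*(-21952))/2 = (-99 + 21952)/2 = (½)*21853 = 21853/2 ≈ 10927.)
1/(V + (-34916 + O(5 - 92))) = 1/(21853/2 + (-34916 + (5 - 92))) = 1/(21853/2 + (-34916 - 87)) = 1/(21853/2 - 35003) = 1/(-48153/2) = -2/48153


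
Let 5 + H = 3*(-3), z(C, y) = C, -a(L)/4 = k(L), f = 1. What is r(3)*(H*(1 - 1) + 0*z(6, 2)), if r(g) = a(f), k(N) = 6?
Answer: 0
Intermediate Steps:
a(L) = -24 (a(L) = -4*6 = -24)
r(g) = -24
H = -14 (H = -5 + 3*(-3) = -5 - 9 = -14)
r(3)*(H*(1 - 1) + 0*z(6, 2)) = -24*(-14*(1 - 1) + 0*6) = -24*(-14*0 + 0) = -24*(0 + 0) = -24*0 = 0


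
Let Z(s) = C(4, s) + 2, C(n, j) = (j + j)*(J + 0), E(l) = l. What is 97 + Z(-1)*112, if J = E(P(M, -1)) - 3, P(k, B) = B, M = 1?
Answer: 1217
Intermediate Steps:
J = -4 (J = -1 - 3 = -4)
C(n, j) = -8*j (C(n, j) = (j + j)*(-4 + 0) = (2*j)*(-4) = -8*j)
Z(s) = 2 - 8*s (Z(s) = -8*s + 2 = 2 - 8*s)
97 + Z(-1)*112 = 97 + (2 - 8*(-1))*112 = 97 + (2 + 8)*112 = 97 + 10*112 = 97 + 1120 = 1217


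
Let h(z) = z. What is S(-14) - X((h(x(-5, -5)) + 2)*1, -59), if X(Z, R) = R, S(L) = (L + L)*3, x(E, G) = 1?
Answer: -25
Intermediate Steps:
S(L) = 6*L (S(L) = (2*L)*3 = 6*L)
S(-14) - X((h(x(-5, -5)) + 2)*1, -59) = 6*(-14) - 1*(-59) = -84 + 59 = -25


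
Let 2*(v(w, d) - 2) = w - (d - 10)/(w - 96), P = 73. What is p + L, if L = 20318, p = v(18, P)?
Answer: 1057129/52 ≈ 20329.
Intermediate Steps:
v(w, d) = 2 + w/2 - (-10 + d)/(2*(-96 + w)) (v(w, d) = 2 + (w - (d - 10)/(w - 96))/2 = 2 + (w - (-10 + d)/(-96 + w))/2 = 2 + (w/2 - (-10 + d)/(2*(-96 + w))) = 2 + w/2 - (-10 + d)/(2*(-96 + w)))
p = 593/52 (p = (-374 + 18**2 - 1*73 - 92*18)/(2*(-96 + 18)) = (1/2)*(-374 + 324 - 73 - 1656)/(-78) = (1/2)*(-1/78)*(-1779) = 593/52 ≈ 11.404)
p + L = 593/52 + 20318 = 1057129/52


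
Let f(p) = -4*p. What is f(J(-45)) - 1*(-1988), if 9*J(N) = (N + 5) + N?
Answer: 18232/9 ≈ 2025.8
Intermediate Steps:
J(N) = 5/9 + 2*N/9 (J(N) = ((N + 5) + N)/9 = ((5 + N) + N)/9 = (5 + 2*N)/9 = 5/9 + 2*N/9)
f(J(-45)) - 1*(-1988) = -4*(5/9 + (2/9)*(-45)) - 1*(-1988) = -4*(5/9 - 10) + 1988 = -4*(-85/9) + 1988 = 340/9 + 1988 = 18232/9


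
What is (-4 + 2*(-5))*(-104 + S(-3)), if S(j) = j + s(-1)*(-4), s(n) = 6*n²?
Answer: 1834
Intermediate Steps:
S(j) = -24 + j (S(j) = j + (6*(-1)²)*(-4) = j + (6*1)*(-4) = j + 6*(-4) = j - 24 = -24 + j)
(-4 + 2*(-5))*(-104 + S(-3)) = (-4 + 2*(-5))*(-104 + (-24 - 3)) = (-4 - 10)*(-104 - 27) = -14*(-131) = 1834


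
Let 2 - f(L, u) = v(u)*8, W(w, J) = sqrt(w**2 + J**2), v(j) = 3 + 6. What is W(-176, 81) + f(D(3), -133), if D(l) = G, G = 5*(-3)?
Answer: -70 + sqrt(37537) ≈ 123.74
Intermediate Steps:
v(j) = 9
G = -15
W(w, J) = sqrt(J**2 + w**2)
D(l) = -15
f(L, u) = -70 (f(L, u) = 2 - 9*8 = 2 - 1*72 = 2 - 72 = -70)
W(-176, 81) + f(D(3), -133) = sqrt(81**2 + (-176)**2) - 70 = sqrt(6561 + 30976) - 70 = sqrt(37537) - 70 = -70 + sqrt(37537)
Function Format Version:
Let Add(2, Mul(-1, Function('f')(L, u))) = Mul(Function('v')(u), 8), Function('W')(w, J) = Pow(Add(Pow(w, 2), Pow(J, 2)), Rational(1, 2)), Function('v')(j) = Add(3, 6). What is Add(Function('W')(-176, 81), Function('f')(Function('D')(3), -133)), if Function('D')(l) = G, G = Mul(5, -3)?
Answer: Add(-70, Pow(37537, Rational(1, 2))) ≈ 123.74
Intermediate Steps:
Function('v')(j) = 9
G = -15
Function('W')(w, J) = Pow(Add(Pow(J, 2), Pow(w, 2)), Rational(1, 2))
Function('D')(l) = -15
Function('f')(L, u) = -70 (Function('f')(L, u) = Add(2, Mul(-1, Mul(9, 8))) = Add(2, Mul(-1, 72)) = Add(2, -72) = -70)
Add(Function('W')(-176, 81), Function('f')(Function('D')(3), -133)) = Add(Pow(Add(Pow(81, 2), Pow(-176, 2)), Rational(1, 2)), -70) = Add(Pow(Add(6561, 30976), Rational(1, 2)), -70) = Add(Pow(37537, Rational(1, 2)), -70) = Add(-70, Pow(37537, Rational(1, 2)))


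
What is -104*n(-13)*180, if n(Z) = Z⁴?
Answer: -534661920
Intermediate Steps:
-104*n(-13)*180 = -104*(-13)⁴*180 = -104*28561*180 = -2970344*180 = -534661920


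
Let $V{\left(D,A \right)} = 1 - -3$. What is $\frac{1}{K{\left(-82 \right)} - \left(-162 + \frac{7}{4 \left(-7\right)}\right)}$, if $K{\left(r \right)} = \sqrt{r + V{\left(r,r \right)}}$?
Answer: $\frac{2596}{422449} - \frac{16 i \sqrt{78}}{422449} \approx 0.0061451 - 0.0003345 i$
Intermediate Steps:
$V{\left(D,A \right)} = 4$ ($V{\left(D,A \right)} = 1 + 3 = 4$)
$K{\left(r \right)} = \sqrt{4 + r}$ ($K{\left(r \right)} = \sqrt{r + 4} = \sqrt{4 + r}$)
$\frac{1}{K{\left(-82 \right)} - \left(-162 + \frac{7}{4 \left(-7\right)}\right)} = \frac{1}{\sqrt{4 - 82} - \left(-162 + \frac{7}{4 \left(-7\right)}\right)} = \frac{1}{\sqrt{-78} + \left(162 - \frac{7}{-28}\right)} = \frac{1}{i \sqrt{78} + \left(162 - - \frac{1}{4}\right)} = \frac{1}{i \sqrt{78} + \left(162 + \frac{1}{4}\right)} = \frac{1}{i \sqrt{78} + \frac{649}{4}} = \frac{1}{\frac{649}{4} + i \sqrt{78}}$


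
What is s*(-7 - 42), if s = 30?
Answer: -1470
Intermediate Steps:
s*(-7 - 42) = 30*(-7 - 42) = 30*(-49) = -1470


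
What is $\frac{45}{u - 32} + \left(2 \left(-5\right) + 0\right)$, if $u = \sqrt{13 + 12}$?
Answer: $- \frac{35}{3} \approx -11.667$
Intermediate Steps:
$u = 5$ ($u = \sqrt{25} = 5$)
$\frac{45}{u - 32} + \left(2 \left(-5\right) + 0\right) = \frac{45}{5 - 32} + \left(2 \left(-5\right) + 0\right) = \frac{45}{-27} + \left(-10 + 0\right) = 45 \left(- \frac{1}{27}\right) - 10 = - \frac{5}{3} - 10 = - \frac{35}{3}$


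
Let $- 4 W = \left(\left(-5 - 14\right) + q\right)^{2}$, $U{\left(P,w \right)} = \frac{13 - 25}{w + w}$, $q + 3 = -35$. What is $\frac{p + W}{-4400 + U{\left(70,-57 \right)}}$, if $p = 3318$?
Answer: $- \frac{63479}{111464} \approx -0.5695$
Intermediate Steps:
$q = -38$ ($q = -3 - 35 = -38$)
$U{\left(P,w \right)} = - \frac{6}{w}$ ($U{\left(P,w \right)} = - \frac{12}{2 w} = - 12 \frac{1}{2 w} = - \frac{6}{w}$)
$W = - \frac{3249}{4}$ ($W = - \frac{\left(\left(-5 - 14\right) - 38\right)^{2}}{4} = - \frac{\left(-19 - 38\right)^{2}}{4} = - \frac{\left(-57\right)^{2}}{4} = \left(- \frac{1}{4}\right) 3249 = - \frac{3249}{4} \approx -812.25$)
$\frac{p + W}{-4400 + U{\left(70,-57 \right)}} = \frac{3318 - \frac{3249}{4}}{-4400 - \frac{6}{-57}} = \frac{10023}{4 \left(-4400 - - \frac{2}{19}\right)} = \frac{10023}{4 \left(-4400 + \frac{2}{19}\right)} = \frac{10023}{4 \left(- \frac{83598}{19}\right)} = \frac{10023}{4} \left(- \frac{19}{83598}\right) = - \frac{63479}{111464}$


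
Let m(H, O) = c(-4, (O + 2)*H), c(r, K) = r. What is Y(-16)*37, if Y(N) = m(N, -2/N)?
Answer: -148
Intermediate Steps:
m(H, O) = -4
Y(N) = -4
Y(-16)*37 = -4*37 = -148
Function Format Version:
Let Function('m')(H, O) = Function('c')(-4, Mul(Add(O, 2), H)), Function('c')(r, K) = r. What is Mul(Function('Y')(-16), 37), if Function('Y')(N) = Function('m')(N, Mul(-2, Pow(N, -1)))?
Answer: -148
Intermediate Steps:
Function('m')(H, O) = -4
Function('Y')(N) = -4
Mul(Function('Y')(-16), 37) = Mul(-4, 37) = -148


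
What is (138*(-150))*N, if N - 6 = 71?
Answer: -1593900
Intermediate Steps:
N = 77 (N = 6 + 71 = 77)
(138*(-150))*N = (138*(-150))*77 = -20700*77 = -1593900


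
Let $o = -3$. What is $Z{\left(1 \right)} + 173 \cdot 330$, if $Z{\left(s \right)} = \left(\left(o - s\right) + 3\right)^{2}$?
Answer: $57091$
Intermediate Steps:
$Z{\left(s \right)} = s^{2}$ ($Z{\left(s \right)} = \left(\left(-3 - s\right) + 3\right)^{2} = \left(- s\right)^{2} = s^{2}$)
$Z{\left(1 \right)} + 173 \cdot 330 = 1^{2} + 173 \cdot 330 = 1 + 57090 = 57091$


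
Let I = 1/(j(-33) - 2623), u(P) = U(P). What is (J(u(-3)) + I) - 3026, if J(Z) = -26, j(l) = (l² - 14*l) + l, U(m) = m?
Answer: -3372461/1105 ≈ -3052.0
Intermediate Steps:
u(P) = P
j(l) = l² - 13*l
I = -1/1105 (I = 1/(-33*(-13 - 33) - 2623) = 1/(-33*(-46) - 2623) = 1/(1518 - 2623) = 1/(-1105) = -1/1105 ≈ -0.00090498)
(J(u(-3)) + I) - 3026 = (-26 - 1/1105) - 3026 = -28731/1105 - 3026 = -3372461/1105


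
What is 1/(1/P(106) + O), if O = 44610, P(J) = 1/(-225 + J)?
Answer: 1/44491 ≈ 2.2476e-5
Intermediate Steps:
1/(1/P(106) + O) = 1/(1/(1/(-225 + 106)) + 44610) = 1/(1/(1/(-119)) + 44610) = 1/(1/(-1/119) + 44610) = 1/(-119 + 44610) = 1/44491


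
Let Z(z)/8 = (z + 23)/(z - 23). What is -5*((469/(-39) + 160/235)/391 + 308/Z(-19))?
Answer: 5794959655/2866812 ≈ 2021.4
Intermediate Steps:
Z(z) = 8*(23 + z)/(-23 + z) (Z(z) = 8*((z + 23)/(z - 23)) = 8*((23 + z)/(-23 + z)) = 8*(23 + z)/(-23 + z))
-5*((469/(-39) + 160/235)/391 + 308/Z(-19)) = -5*((469/(-39) + 160/235)/391 + 308/((8*(23 - 19)/(-23 - 19)))) = -5*((469*(-1/39) + 160*(1/235))*(1/391) + 308/((8*4/(-42)))) = -5*((-469/39 + 32/47)*(1/391) + 308/((8*(-1/42)*4))) = -5*(-20795/1833*1/391 + 308/(-16/21)) = -5*(-20795/716703 + 308*(-21/16)) = -5*(-20795/716703 - 1617/4) = -5*(-1158991931/2866812) = 5794959655/2866812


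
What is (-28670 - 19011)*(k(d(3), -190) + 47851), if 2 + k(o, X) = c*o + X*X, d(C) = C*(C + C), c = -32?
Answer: -3975308013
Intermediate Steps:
d(C) = 2*C² (d(C) = C*(2*C) = 2*C²)
k(o, X) = -2 + X² - 32*o (k(o, X) = -2 + (-32*o + X*X) = -2 + (-32*o + X²) = -2 + (X² - 32*o) = -2 + X² - 32*o)
(-28670 - 19011)*(k(d(3), -190) + 47851) = (-28670 - 19011)*((-2 + (-190)² - 64*3²) + 47851) = -47681*((-2 + 36100 - 64*9) + 47851) = -47681*((-2 + 36100 - 32*18) + 47851) = -47681*((-2 + 36100 - 576) + 47851) = -47681*(35522 + 47851) = -47681*83373 = -3975308013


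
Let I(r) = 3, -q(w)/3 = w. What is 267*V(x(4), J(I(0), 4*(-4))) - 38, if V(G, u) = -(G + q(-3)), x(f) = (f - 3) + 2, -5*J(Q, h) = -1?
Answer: -3242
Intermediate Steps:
q(w) = -3*w
J(Q, h) = 1/5 (J(Q, h) = -1/5*(-1) = 1/5)
x(f) = -1 + f (x(f) = (-3 + f) + 2 = -1 + f)
V(G, u) = -9 - G (V(G, u) = -(G - 3*(-3)) = -(G + 9) = -(9 + G) = -9 - G)
267*V(x(4), J(I(0), 4*(-4))) - 38 = 267*(-9 - (-1 + 4)) - 38 = 267*(-9 - 1*3) - 38 = 267*(-9 - 3) - 38 = 267*(-12) - 38 = -3204 - 38 = -3242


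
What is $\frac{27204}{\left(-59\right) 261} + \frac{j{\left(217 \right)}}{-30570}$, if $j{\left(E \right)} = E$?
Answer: $- \frac{92774207}{52305270} \approx -1.7737$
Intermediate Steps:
$\frac{27204}{\left(-59\right) 261} + \frac{j{\left(217 \right)}}{-30570} = \frac{27204}{\left(-59\right) 261} + \frac{217}{-30570} = \frac{27204}{-15399} + 217 \left(- \frac{1}{30570}\right) = 27204 \left(- \frac{1}{15399}\right) - \frac{217}{30570} = - \frac{9068}{5133} - \frac{217}{30570} = - \frac{92774207}{52305270}$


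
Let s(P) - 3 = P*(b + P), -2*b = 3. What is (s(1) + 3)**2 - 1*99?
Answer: -275/4 ≈ -68.750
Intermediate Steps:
b = -3/2 (b = -1/2*3 = -3/2 ≈ -1.5000)
s(P) = 3 + P*(-3/2 + P)
(s(1) + 3)**2 - 1*99 = ((3 + 1**2 - 3/2*1) + 3)**2 - 1*99 = ((3 + 1 - 3/2) + 3)**2 - 99 = (5/2 + 3)**2 - 99 = (11/2)**2 - 99 = 121/4 - 99 = -275/4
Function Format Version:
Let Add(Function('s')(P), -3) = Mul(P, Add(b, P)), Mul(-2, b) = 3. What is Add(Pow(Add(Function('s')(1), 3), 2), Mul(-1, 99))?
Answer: Rational(-275, 4) ≈ -68.750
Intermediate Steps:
b = Rational(-3, 2) (b = Mul(Rational(-1, 2), 3) = Rational(-3, 2) ≈ -1.5000)
Function('s')(P) = Add(3, Mul(P, Add(Rational(-3, 2), P)))
Add(Pow(Add(Function('s')(1), 3), 2), Mul(-1, 99)) = Add(Pow(Add(Add(3, Pow(1, 2), Mul(Rational(-3, 2), 1)), 3), 2), Mul(-1, 99)) = Add(Pow(Add(Add(3, 1, Rational(-3, 2)), 3), 2), -99) = Add(Pow(Add(Rational(5, 2), 3), 2), -99) = Add(Pow(Rational(11, 2), 2), -99) = Add(Rational(121, 4), -99) = Rational(-275, 4)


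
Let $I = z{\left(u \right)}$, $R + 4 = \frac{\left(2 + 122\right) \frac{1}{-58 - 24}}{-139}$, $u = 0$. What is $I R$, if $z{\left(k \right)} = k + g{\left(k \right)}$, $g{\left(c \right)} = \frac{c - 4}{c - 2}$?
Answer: $- \frac{45468}{5699} \approx -7.9782$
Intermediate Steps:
$g{\left(c \right)} = \frac{-4 + c}{-2 + c}$
$z{\left(k \right)} = k + \frac{-4 + k}{-2 + k}$
$R = - \frac{22734}{5699}$ ($R = -4 + \frac{\left(2 + 122\right) \frac{1}{-58 - 24}}{-139} = -4 + \frac{124}{-82} \left(- \frac{1}{139}\right) = -4 + 124 \left(- \frac{1}{82}\right) \left(- \frac{1}{139}\right) = -4 - - \frac{62}{5699} = -4 + \frac{62}{5699} = - \frac{22734}{5699} \approx -3.9891$)
$I = 2$ ($I = \frac{-4 + 0^{2} - 0}{-2 + 0} = \frac{-4 + 0 + 0}{-2} = \left(- \frac{1}{2}\right) \left(-4\right) = 2$)
$I R = 2 \left(- \frac{22734}{5699}\right) = - \frac{45468}{5699}$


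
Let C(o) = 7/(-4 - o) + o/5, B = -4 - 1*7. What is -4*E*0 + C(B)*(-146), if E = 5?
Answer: 876/5 ≈ 175.20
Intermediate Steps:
B = -11 (B = -4 - 7 = -11)
C(o) = 7/(-4 - o) + o/5 (C(o) = 7/(-4 - o) + o*(⅕) = 7/(-4 - o) + o/5)
-4*E*0 + C(B)*(-146) = -4*5*0 + ((-35 + (-11)² + 4*(-11))/(5*(4 - 11)))*(-146) = -20*0 + ((⅕)*(-35 + 121 - 44)/(-7))*(-146) = 0 + ((⅕)*(-⅐)*42)*(-146) = 0 - 6/5*(-146) = 0 + 876/5 = 876/5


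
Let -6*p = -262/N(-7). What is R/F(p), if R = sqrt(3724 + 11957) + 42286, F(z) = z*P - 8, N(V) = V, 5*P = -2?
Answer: -2220015/289 - 105*sqrt(15681)/578 ≈ -7704.5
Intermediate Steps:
P = -2/5 (P = (1/5)*(-2) = -2/5 ≈ -0.40000)
p = -131/21 (p = -(-131)/(3*(-7)) = -(-131)*(-1)/(3*7) = -1/6*262/7 = -131/21 ≈ -6.2381)
F(z) = -8 - 2*z/5 (F(z) = z*(-2/5) - 8 = -2*z/5 - 8 = -8 - 2*z/5)
R = 42286 + sqrt(15681) (R = sqrt(15681) + 42286 = 42286 + sqrt(15681) ≈ 42411.)
R/F(p) = (42286 + sqrt(15681))/(-8 - 2/5*(-131/21)) = (42286 + sqrt(15681))/(-8 + 262/105) = (42286 + sqrt(15681))/(-578/105) = (42286 + sqrt(15681))*(-105/578) = -2220015/289 - 105*sqrt(15681)/578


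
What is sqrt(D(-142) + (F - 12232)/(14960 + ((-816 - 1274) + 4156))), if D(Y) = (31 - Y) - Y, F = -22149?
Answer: sqrt(90728302034)/17026 ≈ 17.691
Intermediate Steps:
D(Y) = 31 - 2*Y
sqrt(D(-142) + (F - 12232)/(14960 + ((-816 - 1274) + 4156))) = sqrt((31 - 2*(-142)) + (-22149 - 12232)/(14960 + ((-816 - 1274) + 4156))) = sqrt((31 + 284) - 34381/(14960 + (-2090 + 4156))) = sqrt(315 - 34381/(14960 + 2066)) = sqrt(315 - 34381/17026) = sqrt(5328809/17026) = sqrt(90728302034)/17026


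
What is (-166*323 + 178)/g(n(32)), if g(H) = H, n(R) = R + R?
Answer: -835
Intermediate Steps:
n(R) = 2*R
(-166*323 + 178)/g(n(32)) = (-166*323 + 178)/((2*32)) = (-53618 + 178)/64 = -53440*1/64 = -835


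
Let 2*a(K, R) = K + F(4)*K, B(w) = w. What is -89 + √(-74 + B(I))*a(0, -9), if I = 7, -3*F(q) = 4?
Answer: -89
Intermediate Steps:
F(q) = -4/3 (F(q) = -⅓*4 = -4/3)
a(K, R) = -K/6 (a(K, R) = (K - 4*K/3)/2 = (-K/3)/2 = -K/6)
-89 + √(-74 + B(I))*a(0, -9) = -89 + √(-74 + 7)*(-⅙*0) = -89 + √(-67)*0 = -89 + (I*√67)*0 = -89 + 0 = -89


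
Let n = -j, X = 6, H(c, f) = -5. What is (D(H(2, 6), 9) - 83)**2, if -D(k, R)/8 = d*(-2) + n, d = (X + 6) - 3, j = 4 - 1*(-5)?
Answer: 17689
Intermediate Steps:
j = 9 (j = 4 + 5 = 9)
d = 9 (d = (6 + 6) - 3 = 12 - 3 = 9)
n = -9 (n = -1*9 = -9)
D(k, R) = 216 (D(k, R) = -8*(9*(-2) - 9) = -8*(-18 - 9) = -8*(-27) = 216)
(D(H(2, 6), 9) - 83)**2 = (216 - 83)**2 = 133**2 = 17689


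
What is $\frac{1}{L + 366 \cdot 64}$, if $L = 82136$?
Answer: $\frac{1}{105560} \approx 9.4733 \cdot 10^{-6}$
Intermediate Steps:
$\frac{1}{L + 366 \cdot 64} = \frac{1}{82136 + 366 \cdot 64} = \frac{1}{82136 + 23424} = \frac{1}{105560}$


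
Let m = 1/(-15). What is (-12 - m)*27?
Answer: -1611/5 ≈ -322.20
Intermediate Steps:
m = -1/15 ≈ -0.066667
(-12 - m)*27 = (-12 - 1*(-1/15))*27 = (-12 + 1/15)*27 = -179/15*27 = -1611/5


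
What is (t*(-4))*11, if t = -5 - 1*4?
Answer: 396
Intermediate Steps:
t = -9 (t = -5 - 4 = -9)
(t*(-4))*11 = -9*(-4)*11 = 36*11 = 396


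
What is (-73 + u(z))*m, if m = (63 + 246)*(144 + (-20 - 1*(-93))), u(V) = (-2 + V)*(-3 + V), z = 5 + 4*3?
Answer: 9186261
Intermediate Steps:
z = 17 (z = 5 + 12 = 17)
u(V) = (-3 + V)*(-2 + V)
m = 67053 (m = 309*(144 + (-20 + 93)) = 309*(144 + 73) = 309*217 = 67053)
(-73 + u(z))*m = (-73 + (6 + 17² - 5*17))*67053 = (-73 + (6 + 289 - 85))*67053 = (-73 + 210)*67053 = 137*67053 = 9186261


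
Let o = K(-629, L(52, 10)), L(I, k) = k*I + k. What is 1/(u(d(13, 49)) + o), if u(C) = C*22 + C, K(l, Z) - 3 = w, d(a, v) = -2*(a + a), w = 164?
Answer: -1/1029 ≈ -0.00097182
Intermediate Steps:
d(a, v) = -4*a
L(I, k) = k + I*k (L(I, k) = I*k + k = k + I*k)
K(l, Z) = 167 (K(l, Z) = 3 + 164 = 167)
u(C) = 23*C (u(C) = 22*C + C = 23*C)
o = 167
1/(u(d(13, 49)) + o) = 1/(23*(-4*13) + 167) = 1/(23*(-52) + 167) = 1/(-1196 + 167) = 1/(-1029) = -1/1029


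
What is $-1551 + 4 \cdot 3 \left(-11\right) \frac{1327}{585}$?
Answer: $- \frac{360833}{195} \approx -1850.4$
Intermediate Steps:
$-1551 + 4 \cdot 3 \left(-11\right) \frac{1327}{585} = -1551 + 12 \left(-11\right) 1327 \cdot \frac{1}{585} = -1551 - \frac{58388}{195} = - \frac{360833}{195}$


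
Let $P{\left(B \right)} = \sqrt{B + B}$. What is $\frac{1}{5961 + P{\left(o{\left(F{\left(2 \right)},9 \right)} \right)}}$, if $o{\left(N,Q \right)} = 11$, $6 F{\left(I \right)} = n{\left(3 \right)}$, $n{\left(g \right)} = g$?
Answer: $\frac{5961}{35533499} - \frac{\sqrt{22}}{35533499} \approx 0.00016763$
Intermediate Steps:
$F{\left(I \right)} = \frac{1}{2}$ ($F{\left(I \right)} = \frac{1}{6} \cdot 3 = \frac{1}{2}$)
$P{\left(B \right)} = \sqrt{2} \sqrt{B}$ ($P{\left(B \right)} = \sqrt{2 B} = \sqrt{2} \sqrt{B}$)
$\frac{1}{5961 + P{\left(o{\left(F{\left(2 \right)},9 \right)} \right)}} = \frac{1}{5961 + \sqrt{2} \sqrt{11}} = \frac{1}{5961 + \sqrt{22}}$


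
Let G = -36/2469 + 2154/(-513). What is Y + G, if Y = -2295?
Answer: -323575201/140733 ≈ -2299.2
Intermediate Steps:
G = -592966/140733 (G = -36*1/2469 + 2154*(-1/513) = -12/823 - 718/171 = -592966/140733 ≈ -4.2134)
Y + G = -2295 - 592966/140733 = -323575201/140733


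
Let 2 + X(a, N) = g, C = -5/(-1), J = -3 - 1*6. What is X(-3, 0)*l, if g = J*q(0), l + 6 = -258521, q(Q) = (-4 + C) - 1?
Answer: 517054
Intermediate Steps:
J = -9 (J = -3 - 6 = -9)
C = 5 (C = -5*(-1) = 5)
q(Q) = 0 (q(Q) = (-4 + 5) - 1 = 1 - 1 = 0)
l = -258527 (l = -6 - 258521 = -258527)
g = 0 (g = -9*0 = 0)
X(a, N) = -2 (X(a, N) = -2 + 0 = -2)
X(-3, 0)*l = -2*(-258527) = 517054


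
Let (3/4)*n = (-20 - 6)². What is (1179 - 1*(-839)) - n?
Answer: 3350/3 ≈ 1116.7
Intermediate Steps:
n = 2704/3 (n = 4*(-20 - 6)²/3 = (4/3)*(-26)² = (4/3)*676 = 2704/3 ≈ 901.33)
(1179 - 1*(-839)) - n = (1179 - 1*(-839)) - 1*2704/3 = (1179 + 839) - 2704/3 = 2018 - 2704/3 = 3350/3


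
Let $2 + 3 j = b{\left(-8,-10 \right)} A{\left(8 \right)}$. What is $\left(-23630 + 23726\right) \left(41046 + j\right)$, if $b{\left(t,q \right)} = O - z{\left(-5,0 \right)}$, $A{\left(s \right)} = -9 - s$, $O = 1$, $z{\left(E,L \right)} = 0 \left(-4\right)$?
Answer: $3939808$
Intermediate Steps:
$z{\left(E,L \right)} = 0$
$b{\left(t,q \right)} = 1$ ($b{\left(t,q \right)} = 1 - 0 = 1 + 0 = 1$)
$j = - \frac{19}{3}$ ($j = - \frac{2}{3} + \frac{1 \left(-9 - 8\right)}{3} = - \frac{2}{3} + \frac{1 \left(-17\right)}{3} = - \frac{2}{3} + \frac{1}{3} \left(-17\right) = - \frac{2}{3} - \frac{17}{3} = - \frac{19}{3} \approx -6.3333$)
$\left(-23630 + 23726\right) \left(41046 + j\right) = \left(-23630 + 23726\right) \left(41046 - \frac{19}{3}\right) = 96 \cdot \frac{123119}{3} = 3939808$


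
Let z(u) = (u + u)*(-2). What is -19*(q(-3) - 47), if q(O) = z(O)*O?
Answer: 1577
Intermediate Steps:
z(u) = -4*u (z(u) = (2*u)*(-2) = -4*u)
q(O) = -4*O² (q(O) = (-4*O)*O = -4*O²)
-19*(q(-3) - 47) = -19*(-4*(-3)² - 47) = -19*(-4*9 - 47) = -19*(-36 - 47) = -19*(-83) = 1577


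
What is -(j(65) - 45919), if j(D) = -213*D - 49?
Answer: 59813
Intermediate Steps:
j(D) = -49 - 213*D
-(j(65) - 45919) = -((-49 - 213*65) - 45919) = -((-49 - 13845) - 45919) = -(-13894 - 45919) = -1*(-59813) = 59813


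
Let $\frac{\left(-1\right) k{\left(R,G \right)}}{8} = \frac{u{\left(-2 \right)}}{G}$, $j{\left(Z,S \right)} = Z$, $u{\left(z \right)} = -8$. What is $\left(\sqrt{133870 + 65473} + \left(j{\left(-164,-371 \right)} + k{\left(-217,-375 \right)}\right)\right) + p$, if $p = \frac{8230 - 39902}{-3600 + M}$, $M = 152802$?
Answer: $- \frac{1532891488}{9325125} + \sqrt{199343} \approx 282.1$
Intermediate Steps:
$p = - \frac{15836}{74601}$ ($p = \frac{8230 - 39902}{-3600 + 152802} = - \frac{31672}{149202} = \left(-31672\right) \frac{1}{149202} = - \frac{15836}{74601} \approx -0.21228$)
$k{\left(R,G \right)} = \frac{64}{G}$ ($k{\left(R,G \right)} = - 8 \left(- \frac{8}{G}\right) = \frac{64}{G}$)
$\left(\sqrt{133870 + 65473} + \left(j{\left(-164,-371 \right)} + k{\left(-217,-375 \right)}\right)\right) + p = \left(\sqrt{133870 + 65473} - \left(164 - \frac{64}{-375}\right)\right) - \frac{15836}{74601} = \left(\sqrt{199343} + \left(-164 + 64 \left(- \frac{1}{375}\right)\right)\right) - \frac{15836}{74601} = \left(\sqrt{199343} - \frac{61564}{375}\right) - \frac{15836}{74601} = \left(- \frac{61564}{375} + \sqrt{199343}\right) - \frac{15836}{74601} = - \frac{1532891488}{9325125} + \sqrt{199343}$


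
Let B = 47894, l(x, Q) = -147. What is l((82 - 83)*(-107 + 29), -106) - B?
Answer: -48041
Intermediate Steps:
l((82 - 83)*(-107 + 29), -106) - B = -147 - 1*47894 = -147 - 47894 = -48041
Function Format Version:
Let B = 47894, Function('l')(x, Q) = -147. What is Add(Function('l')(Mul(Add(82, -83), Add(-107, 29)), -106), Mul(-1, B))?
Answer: -48041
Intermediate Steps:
Add(Function('l')(Mul(Add(82, -83), Add(-107, 29)), -106), Mul(-1, B)) = Add(-147, Mul(-1, 47894)) = Add(-147, -47894) = -48041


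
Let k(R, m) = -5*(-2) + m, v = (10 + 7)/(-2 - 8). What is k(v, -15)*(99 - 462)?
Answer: 1815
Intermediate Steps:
v = -17/10 (v = 17/(-10) = 17*(-1/10) = -17/10 ≈ -1.7000)
k(R, m) = 10 + m
k(v, -15)*(99 - 462) = (10 - 15)*(99 - 462) = -5*(-363) = 1815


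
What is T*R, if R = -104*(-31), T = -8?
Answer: -25792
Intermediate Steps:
R = 3224
T*R = -8*3224 = -25792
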